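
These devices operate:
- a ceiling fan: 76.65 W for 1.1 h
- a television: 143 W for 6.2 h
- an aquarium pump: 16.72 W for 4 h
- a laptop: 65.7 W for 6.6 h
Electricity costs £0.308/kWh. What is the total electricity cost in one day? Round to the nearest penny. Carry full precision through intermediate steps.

£0.45

ceiling fan: 76.65 W × 1.1 h = 84 Wh = 0.08432 kWh
television: 143 W × 6.2 h = 887 Wh = 0.8866 kWh
aquarium pump: 16.72 W × 4 h = 67 Wh = 0.06688 kWh
laptop: 65.7 W × 6.6 h = 434 Wh = 0.4336 kWh
Total energy = 0.08432 + 0.8866 + 0.06688 + 0.4336 = 1.471 kWh
Cost = 1.471 kWh × £0.308 = £0.45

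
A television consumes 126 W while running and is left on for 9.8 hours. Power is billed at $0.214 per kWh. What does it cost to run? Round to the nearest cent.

Energy = 126 W × 9.8 h = 1,235 Wh = 1.235 kWh
Cost = 1.235 kWh × $0.214/kWh = $0.26

$0.26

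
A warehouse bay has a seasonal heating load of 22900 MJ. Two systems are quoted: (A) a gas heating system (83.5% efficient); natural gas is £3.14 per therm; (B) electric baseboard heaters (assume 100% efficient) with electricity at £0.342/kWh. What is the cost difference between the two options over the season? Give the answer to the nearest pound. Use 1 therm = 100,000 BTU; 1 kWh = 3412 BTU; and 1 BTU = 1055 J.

Heat load = 22900 MJ = 22,900,000,000 J / 1055 = 21,706,161 BTU
Gas: input = 21,706,161 / 0.835 = 25,995,403 BTU = 260 therm → 260 × £3.14 = £816.26
Electric: 21,706,161 BTU / 3412 = 6,362 kWh → × £0.342 = £2,175.71
Difference = |£816.26 − £2,175.71| = £1,359.45 ≈ £1359

£1359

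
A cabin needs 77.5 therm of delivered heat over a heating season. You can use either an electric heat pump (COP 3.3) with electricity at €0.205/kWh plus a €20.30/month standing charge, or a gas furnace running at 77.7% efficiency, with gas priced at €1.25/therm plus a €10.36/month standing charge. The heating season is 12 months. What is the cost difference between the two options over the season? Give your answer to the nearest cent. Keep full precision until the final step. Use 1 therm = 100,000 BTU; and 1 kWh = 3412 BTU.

€135.70

Heat load = 77.5 therm × 100,000 = 7,750,000 BTU
Gas: input = 7,750,000 / 0.777 = 9,974,260 BTU = 99.74 therm → 99.74 × €1.25 = €124.68; + 12 × €10.36 standing = €249.00
Heat pump: 7,750,000 BTU / 3412 = 2,271 kWh heat; / 3.3 = 688.3 kWh in → × €0.205 = €141.10; + 12 × €20.30 standing = €384.70
Difference = |€249.00 − €384.70| = €135.70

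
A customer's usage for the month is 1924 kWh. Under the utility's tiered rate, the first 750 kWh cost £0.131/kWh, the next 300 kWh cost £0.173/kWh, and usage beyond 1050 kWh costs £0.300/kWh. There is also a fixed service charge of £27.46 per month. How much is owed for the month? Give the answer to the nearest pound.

£440

First 750 kWh × £0.131 = £98.25
Next 300 kWh × £0.173 = £51.90
Remaining 874 kWh × £0.300 = £262.20
Energy charge = £412.35; + service £27.46 = £439.81 ≈ £440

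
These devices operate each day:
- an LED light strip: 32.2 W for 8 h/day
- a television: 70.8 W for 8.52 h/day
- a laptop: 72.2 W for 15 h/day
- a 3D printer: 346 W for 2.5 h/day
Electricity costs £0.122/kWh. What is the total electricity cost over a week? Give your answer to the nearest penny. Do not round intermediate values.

£2.40

LED light strip: 32.2 W × 8 h × 7 d = 1,803 Wh = 1.803 kWh
television: 70.8 W × 8.52 h × 7 d = 4,223 Wh = 4.223 kWh
laptop: 72.2 W × 15 h × 7 d = 7,581 Wh = 7.581 kWh
3D printer: 346 W × 2.5 h × 7 d = 6,055 Wh = 6.055 kWh
Total energy = 1.803 + 4.223 + 7.581 + 6.055 = 19.66 kWh
Cost = 19.66 kWh × £0.122 = £2.40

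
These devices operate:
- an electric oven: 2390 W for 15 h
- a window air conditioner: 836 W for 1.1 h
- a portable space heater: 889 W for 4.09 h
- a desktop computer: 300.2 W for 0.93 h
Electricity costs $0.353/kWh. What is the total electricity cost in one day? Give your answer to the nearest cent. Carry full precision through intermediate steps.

$14.36

electric oven: 2390 W × 15 h = 35,850 Wh = 35.85 kWh
window air conditioner: 836 W × 1.1 h = 920 Wh = 0.9196 kWh
portable space heater: 889 W × 4.09 h = 3,636 Wh = 3.636 kWh
desktop computer: 300.2 W × 0.93 h = 279 Wh = 0.2792 kWh
Total energy = 35.85 + 0.9196 + 3.636 + 0.2792 = 40.68 kWh
Cost = 40.68 kWh × $0.353 = $14.36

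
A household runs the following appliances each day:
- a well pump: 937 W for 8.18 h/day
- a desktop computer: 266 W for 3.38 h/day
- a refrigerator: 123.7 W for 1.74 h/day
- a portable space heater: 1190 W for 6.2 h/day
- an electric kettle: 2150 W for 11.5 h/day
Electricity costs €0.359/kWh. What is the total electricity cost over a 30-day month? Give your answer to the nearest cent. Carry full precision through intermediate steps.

€440.30

well pump: 937 W × 8.18 h × 30 d = 229,940 Wh = 229.9 kWh
desktop computer: 266 W × 3.38 h × 30 d = 26,972 Wh = 26.97 kWh
refrigerator: 123.7 W × 1.74 h × 30 d = 6,457 Wh = 6.457 kWh
portable space heater: 1190 W × 6.2 h × 30 d = 221,340 Wh = 221.3 kWh
electric kettle: 2150 W × 11.5 h × 30 d = 741,750 Wh = 741.8 kWh
Total energy = 229.9 + 26.97 + 6.457 + 221.3 + 741.8 = 1,226 kWh
Cost = 1,226 kWh × €0.359 = €440.30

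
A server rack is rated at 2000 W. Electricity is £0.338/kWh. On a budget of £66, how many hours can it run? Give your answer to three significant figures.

97.6 h

Energy budget = £66 / £0.338 per kWh = 195.3 kWh = 195,266 Wh
Runtime = 195,266 Wh / 2000 W = 97.63 h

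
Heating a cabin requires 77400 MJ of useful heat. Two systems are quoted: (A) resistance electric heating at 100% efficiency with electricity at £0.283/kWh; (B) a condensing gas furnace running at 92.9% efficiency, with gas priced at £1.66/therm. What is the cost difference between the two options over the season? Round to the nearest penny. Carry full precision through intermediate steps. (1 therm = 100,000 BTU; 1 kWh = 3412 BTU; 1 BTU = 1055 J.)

Heat load = 77400 MJ = 77,400,000,000 J / 1055 = 73,364,929 BTU
Gas: input = 73,364,929 / 0.929 = 78,971,936 BTU = 789.7 therm → 789.7 × £1.66 = £1,310.93
Electric: 73,364,929 BTU / 3412 = 21,500 kWh → × £0.283 = £6,085.07
Difference = |£1,310.93 − £6,085.07| = £4,774.14

£4774.14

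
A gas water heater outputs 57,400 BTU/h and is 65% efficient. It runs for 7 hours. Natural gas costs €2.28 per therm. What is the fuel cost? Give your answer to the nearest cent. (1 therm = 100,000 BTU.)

€14.09

Heat delivered = 57,400 BTU/h × 7 h = 401,800 BTU
Gas input = 401,800 / 0.65 = 618,154 BTU
= 618,154 / 100,000 = 6.182 therm
Cost = 6.182 × €2.28/therm = €14.09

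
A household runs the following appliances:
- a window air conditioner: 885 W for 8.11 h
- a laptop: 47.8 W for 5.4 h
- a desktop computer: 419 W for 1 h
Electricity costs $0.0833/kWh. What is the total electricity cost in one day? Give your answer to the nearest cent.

$0.65

window air conditioner: 885 W × 8.11 h = 7,177 Wh = 7.177 kWh
laptop: 47.8 W × 5.4 h = 258 Wh = 0.2581 kWh
desktop computer: 419 W × 1 h = 419 Wh = 0.419 kWh
Total energy = 7.177 + 0.2581 + 0.419 = 7.854 kWh
Cost = 7.854 kWh × $0.0833 = $0.65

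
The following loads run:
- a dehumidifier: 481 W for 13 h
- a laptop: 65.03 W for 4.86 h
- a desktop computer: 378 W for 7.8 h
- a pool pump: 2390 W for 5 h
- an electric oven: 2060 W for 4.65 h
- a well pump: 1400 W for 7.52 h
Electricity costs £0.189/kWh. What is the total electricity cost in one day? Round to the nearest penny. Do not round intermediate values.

£7.86

dehumidifier: 481 W × 13 h = 6,253 Wh = 6.253 kWh
laptop: 65.03 W × 4.86 h = 316 Wh = 0.316 kWh
desktop computer: 378 W × 7.8 h = 2,948 Wh = 2.948 kWh
pool pump: 2390 W × 5 h = 11,950 Wh = 11.95 kWh
electric oven: 2060 W × 4.65 h = 9,579 Wh = 9.579 kWh
well pump: 1400 W × 7.52 h = 10,528 Wh = 10.53 kWh
Total energy = 6.253 + 0.316 + 2.948 + 11.95 + 9.579 + 10.53 = 41.57 kWh
Cost = 41.57 kWh × £0.189 = £7.86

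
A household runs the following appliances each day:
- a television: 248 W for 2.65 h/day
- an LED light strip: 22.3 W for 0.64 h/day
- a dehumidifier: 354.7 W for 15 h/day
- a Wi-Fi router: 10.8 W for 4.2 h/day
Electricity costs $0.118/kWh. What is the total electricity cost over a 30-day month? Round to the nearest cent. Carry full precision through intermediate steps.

$21.37

television: 248 W × 2.65 h × 30 d = 19,716 Wh = 19.72 kWh
LED light strip: 22.3 W × 0.64 h × 30 d = 428 Wh = 0.4282 kWh
dehumidifier: 354.7 W × 15 h × 30 d = 159,615 Wh = 159.6 kWh
Wi-Fi router: 10.8 W × 4.2 h × 30 d = 1,361 Wh = 1.361 kWh
Total energy = 19.72 + 0.4282 + 159.6 + 1.361 = 181.1 kWh
Cost = 181.1 kWh × $0.118 = $21.37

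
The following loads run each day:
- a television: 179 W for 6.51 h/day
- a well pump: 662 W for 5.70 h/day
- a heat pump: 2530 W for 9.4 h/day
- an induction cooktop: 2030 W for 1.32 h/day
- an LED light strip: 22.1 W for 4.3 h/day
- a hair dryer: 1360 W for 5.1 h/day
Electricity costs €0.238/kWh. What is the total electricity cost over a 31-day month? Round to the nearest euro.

television: 179 W × 6.51 h × 31 d = 36,124 Wh = 36.12 kWh
well pump: 662 W × 5.70 h × 31 d = 116,975 Wh = 117 kWh
heat pump: 2530 W × 9.4 h × 31 d = 737,242 Wh = 737.2 kWh
induction cooktop: 2030 W × 1.32 h × 31 d = 83,068 Wh = 83.07 kWh
LED light strip: 22.1 W × 4.3 h × 31 d = 2,946 Wh = 2.946 kWh
hair dryer: 1360 W × 5.1 h × 31 d = 215,016 Wh = 215 kWh
Total energy = 36.12 + 117 + 737.2 + 83.07 + 2.946 + 215 = 1,191 kWh
Cost = 1,191 kWh × €0.238 = €283.55 ≈ €284

€284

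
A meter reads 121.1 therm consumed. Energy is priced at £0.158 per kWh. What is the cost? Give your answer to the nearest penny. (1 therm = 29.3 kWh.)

£560.62

121.1 therm × (29.3 kWh/therm) = 3,548 kWh
Cost = 3,548 kWh × £0.158/kWh = £560.62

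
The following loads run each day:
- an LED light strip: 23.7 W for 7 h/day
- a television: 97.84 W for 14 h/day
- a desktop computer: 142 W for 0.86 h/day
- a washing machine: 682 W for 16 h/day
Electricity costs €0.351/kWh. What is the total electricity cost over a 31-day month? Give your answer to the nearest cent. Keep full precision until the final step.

LED light strip: 23.7 W × 7 h × 31 d = 5,143 Wh = 5.143 kWh
television: 97.84 W × 14 h × 31 d = 42,463 Wh = 42.46 kWh
desktop computer: 142 W × 0.86 h × 31 d = 3,786 Wh = 3.786 kWh
washing machine: 682 W × 16 h × 31 d = 338,272 Wh = 338.3 kWh
Total energy = 5.143 + 42.46 + 3.786 + 338.3 = 389.7 kWh
Cost = 389.7 kWh × €0.351 = €136.77

€136.77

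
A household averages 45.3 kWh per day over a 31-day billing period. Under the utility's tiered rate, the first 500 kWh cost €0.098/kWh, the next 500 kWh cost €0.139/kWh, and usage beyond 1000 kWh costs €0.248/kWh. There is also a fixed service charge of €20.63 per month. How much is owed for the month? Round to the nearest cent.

Usage = 45.3 kWh/day × 31 days = 1404.3 kWh
First 500 kWh × €0.098 = €49.00
Next 500 kWh × €0.139 = €69.50
Remaining 404.3 kWh × €0.248 = €100.27
Energy charge = €218.77; + service €20.63 = €239.40

€239.40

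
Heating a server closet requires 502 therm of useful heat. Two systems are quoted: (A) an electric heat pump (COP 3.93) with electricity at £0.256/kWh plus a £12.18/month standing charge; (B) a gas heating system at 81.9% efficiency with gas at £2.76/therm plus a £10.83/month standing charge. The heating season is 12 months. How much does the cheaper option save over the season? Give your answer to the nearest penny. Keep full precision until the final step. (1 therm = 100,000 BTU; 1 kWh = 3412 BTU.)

Heat load = 502 therm × 100,000 = 50,200,000 BTU
Gas: input = 50,200,000 / 0.819 = 61,294,261 BTU = 612.9 therm → 612.9 × £2.76 = £1,691.72; + 12 × £10.83 standing = £1,821.68
Heat pump: 50,200,000 BTU / 3412 = 14,710 kWh heat; / 3.93 = 3,744 kWh in → × £0.256 = £958.39; + 12 × £12.18 standing = £1,104.55
Difference = |£1,821.68 − £1,104.55| = £717.13

£717.13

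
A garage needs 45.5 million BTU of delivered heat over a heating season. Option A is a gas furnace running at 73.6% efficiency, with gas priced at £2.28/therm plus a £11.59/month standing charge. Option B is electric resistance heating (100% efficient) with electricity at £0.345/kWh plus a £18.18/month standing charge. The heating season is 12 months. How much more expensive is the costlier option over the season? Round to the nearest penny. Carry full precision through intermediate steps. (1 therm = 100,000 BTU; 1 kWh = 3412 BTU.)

£3270.24

Heat load = 45.5 × 10⁶ BTU = 45,500,000 BTU
Gas: input = 45,500,000 / 0.736 = 61,820,652 BTU = 618.2 therm → 618.2 × £2.28 = £1,409.51; + 12 × £11.59 standing = £1,548.59
Electric: 45,500,000 BTU / 3412 = 13,340 kWh → × £0.345 = £4,600.67; + 12 × £18.18 standing = £4,818.83
Difference = |£1,548.59 − £4,818.83| = £3,270.24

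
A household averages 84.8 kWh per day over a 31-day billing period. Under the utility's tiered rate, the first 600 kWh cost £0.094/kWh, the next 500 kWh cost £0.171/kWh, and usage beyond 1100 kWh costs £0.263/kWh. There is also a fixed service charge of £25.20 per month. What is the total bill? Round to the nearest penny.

Usage = 84.8 kWh/day × 31 days = 2628.8 kWh
First 600 kWh × £0.094 = £56.40
Next 500 kWh × £0.171 = £85.50
Remaining 1528.8 kWh × £0.263 = £402.07
Energy charge = £543.97; + service £25.20 = £569.17

£569.17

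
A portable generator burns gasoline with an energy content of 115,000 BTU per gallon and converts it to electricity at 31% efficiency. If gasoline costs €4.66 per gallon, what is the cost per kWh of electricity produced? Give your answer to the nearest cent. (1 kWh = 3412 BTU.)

€0.45

Electrical output per gallon = 115,000 BTU × 0.31 / 3412 BTU/kWh = 10.45 kWh
Cost per kWh = €4.66 / 10.45 kWh = €0.446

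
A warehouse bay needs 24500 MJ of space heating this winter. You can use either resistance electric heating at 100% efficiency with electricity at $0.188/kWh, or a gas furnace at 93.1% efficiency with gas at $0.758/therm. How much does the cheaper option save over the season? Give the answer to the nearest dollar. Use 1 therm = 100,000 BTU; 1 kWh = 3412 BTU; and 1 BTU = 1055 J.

Heat load = 24500 MJ = 24,500,000,000 J / 1055 = 23,222,749 BTU
Gas: input = 23,222,749 / 0.931 = 24,943,876 BTU = 249.4 therm → 249.4 × $0.758 = $189.07
Electric: 23,222,749 BTU / 3412 = 6,806 kWh → × $0.188 = $1,279.57
Difference = |$189.07 − $1,279.57| = $1,090.49 ≈ $1090

$1090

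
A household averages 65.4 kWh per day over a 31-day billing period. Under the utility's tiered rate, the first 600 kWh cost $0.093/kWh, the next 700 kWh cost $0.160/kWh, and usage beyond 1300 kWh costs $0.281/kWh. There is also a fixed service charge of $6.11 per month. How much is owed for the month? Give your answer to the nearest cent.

$378.31

Usage = 65.4 kWh/day × 31 days = 2027.4 kWh
First 600 kWh × $0.093 = $55.80
Next 700 kWh × $0.160 = $112.00
Remaining 727.4 kWh × $0.281 = $204.40
Energy charge = $372.20; + service $6.11 = $378.31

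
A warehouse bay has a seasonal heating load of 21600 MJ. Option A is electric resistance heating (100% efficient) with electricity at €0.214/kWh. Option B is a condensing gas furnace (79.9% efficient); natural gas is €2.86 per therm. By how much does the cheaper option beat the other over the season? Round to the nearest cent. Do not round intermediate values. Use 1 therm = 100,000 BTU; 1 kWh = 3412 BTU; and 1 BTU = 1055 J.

€551.26

Heat load = 21600 MJ = 21,600,000,000 J / 1055 = 20,473,934 BTU
Gas: input = 20,473,934 / 0.799 = 25,624,448 BTU = 256.2 therm → 256.2 × €2.86 = €732.86
Electric: 20,473,934 BTU / 3412 = 6,001 kWh → × €0.214 = €1,284.12
Difference = |€732.86 − €1,284.12| = €551.26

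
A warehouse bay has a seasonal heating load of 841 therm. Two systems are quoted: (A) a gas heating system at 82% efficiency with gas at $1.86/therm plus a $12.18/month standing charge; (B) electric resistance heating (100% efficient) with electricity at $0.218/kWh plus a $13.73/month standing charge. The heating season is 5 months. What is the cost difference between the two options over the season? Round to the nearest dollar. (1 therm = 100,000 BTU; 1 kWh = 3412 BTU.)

$3473

Heat load = 841 therm × 100,000 = 84,100,000 BTU
Gas: input = 84,100,000 / 0.82 = 102,560,976 BTU = 1,026 therm → 1,026 × $1.86 = $1,907.63; + 5 × $12.18 standing = $1,968.53
Electric: 84,100,000 BTU / 3412 = 24,650 kWh → × $0.218 = $5,373.33; + 5 × $13.73 standing = $5,441.98
Difference = |$1,968.53 − $5,441.98| = $3,473.45 ≈ $3473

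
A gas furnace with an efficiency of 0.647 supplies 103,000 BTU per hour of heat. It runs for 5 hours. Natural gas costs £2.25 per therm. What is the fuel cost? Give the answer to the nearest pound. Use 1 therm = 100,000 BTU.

£18

Heat delivered = 103,000 BTU/h × 5 h = 515,000 BTU
Gas input = 515,000 / 0.647 = 795,981 BTU
= 795,981 / 100,000 = 7.96 therm
Cost = 7.96 × £2.25/therm = £17.91 ≈ £18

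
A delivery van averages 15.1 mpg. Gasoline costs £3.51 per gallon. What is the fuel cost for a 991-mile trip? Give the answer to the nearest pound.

£230

Fuel = 991 mi / 15.1 mpg = 65.63 gal
Cost = 65.63 gal × £3.51/gal = £230.36 ≈ £230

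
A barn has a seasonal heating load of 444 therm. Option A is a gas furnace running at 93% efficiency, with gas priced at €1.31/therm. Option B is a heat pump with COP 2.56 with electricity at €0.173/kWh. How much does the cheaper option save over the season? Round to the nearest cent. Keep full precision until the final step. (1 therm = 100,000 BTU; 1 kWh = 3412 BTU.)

€253.97

Heat load = 444 therm × 100,000 = 44,400,000 BTU
Gas: input = 44,400,000 / 0.93 = 47,741,935 BTU = 477.4 therm → 477.4 × €1.31 = €625.42
Heat pump: 44,400,000 BTU / 3412 = 13,010 kWh heat; / 2.56 = 5,083 kWh in → × €0.173 = €879.39
Difference = |€625.42 − €879.39| = €253.97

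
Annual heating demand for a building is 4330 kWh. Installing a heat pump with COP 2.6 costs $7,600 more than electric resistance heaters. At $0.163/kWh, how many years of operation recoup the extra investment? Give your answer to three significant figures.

17.5 years

Resistance: 4330 kWh × $0.163 = $705.79/yr
Heat pump: 4330 / 2.6 = 1665 kWh in → × $0.163 = $271.46/yr
Annual savings = $434.33
Payback = $7,600 / $434.33 = 17.5 years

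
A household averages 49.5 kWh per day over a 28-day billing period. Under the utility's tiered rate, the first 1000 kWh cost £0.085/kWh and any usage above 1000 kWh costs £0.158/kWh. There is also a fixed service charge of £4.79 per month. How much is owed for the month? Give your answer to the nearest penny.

Usage = 49.5 kWh/day × 28 days = 1386 kWh
First 1000 kWh × £0.085 = £85.00
Remaining 386 kWh × £0.158 = £60.99
Energy charge = £145.99; + service £4.79 = £150.78

£150.78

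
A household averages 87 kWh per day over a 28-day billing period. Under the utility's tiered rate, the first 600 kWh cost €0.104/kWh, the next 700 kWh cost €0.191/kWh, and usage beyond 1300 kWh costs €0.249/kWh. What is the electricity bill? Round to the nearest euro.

Usage = 87 kWh/day × 28 days = 2436 kWh
First 600 kWh × €0.104 = €62.40
Next 700 kWh × €0.191 = €133.70
Remaining 1136 kWh × €0.249 = €282.86
Total = €478.96 ≈ €479

€479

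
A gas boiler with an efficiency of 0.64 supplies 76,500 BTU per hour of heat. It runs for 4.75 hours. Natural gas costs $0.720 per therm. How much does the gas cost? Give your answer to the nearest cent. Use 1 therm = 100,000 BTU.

Heat delivered = 76,500 BTU/h × 4.75 h = 363,375 BTU
Gas input = 363,375 / 0.64 = 567,773 BTU
= 567,773 / 100,000 = 5.678 therm
Cost = 5.678 × $0.720/therm = $4.09

$4.09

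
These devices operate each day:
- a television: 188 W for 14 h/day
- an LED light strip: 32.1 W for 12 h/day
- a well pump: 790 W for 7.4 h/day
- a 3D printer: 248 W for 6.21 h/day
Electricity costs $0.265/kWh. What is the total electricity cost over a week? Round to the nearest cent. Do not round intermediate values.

television: 188 W × 14 h × 7 d = 18,424 Wh = 18.42 kWh
LED light strip: 32.1 W × 12 h × 7 d = 2,696 Wh = 2.696 kWh
well pump: 790 W × 7.4 h × 7 d = 40,922 Wh = 40.92 kWh
3D printer: 248 W × 6.21 h × 7 d = 10,781 Wh = 10.78 kWh
Total energy = 18.42 + 2.696 + 40.92 + 10.78 = 72.82 kWh
Cost = 72.82 kWh × $0.265 = $19.30

$19.30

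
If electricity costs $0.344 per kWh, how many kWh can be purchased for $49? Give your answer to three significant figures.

$49 / $0.344 per kWh = 142.4 kWh

142 kWh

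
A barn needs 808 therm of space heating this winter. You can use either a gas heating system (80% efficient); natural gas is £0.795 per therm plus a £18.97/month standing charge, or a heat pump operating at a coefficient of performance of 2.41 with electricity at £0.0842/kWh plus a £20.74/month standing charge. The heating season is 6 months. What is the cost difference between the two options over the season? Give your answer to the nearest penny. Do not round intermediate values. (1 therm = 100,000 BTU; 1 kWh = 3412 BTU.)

Heat load = 808 therm × 100,000 = 80,800,000 BTU
Gas: input = 80,800,000 / 0.80 = 101,000,000 BTU = 1,010 therm → 1,010 × £0.795 = £802.95; + 6 × £18.97 standing = £916.77
Heat pump: 80,800,000 BTU / 3412 = 23,680 kWh heat; / 2.41 = 9,826 kWh in → × £0.0842 = £827.37; + 6 × £20.74 standing = £951.81
Difference = |£916.77 − £951.81| = £35.04

£35.04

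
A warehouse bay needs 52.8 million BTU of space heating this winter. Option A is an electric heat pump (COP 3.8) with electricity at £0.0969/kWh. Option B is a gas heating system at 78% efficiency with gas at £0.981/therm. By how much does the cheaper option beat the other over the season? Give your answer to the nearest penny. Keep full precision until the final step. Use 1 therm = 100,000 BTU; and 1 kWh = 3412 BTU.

Heat load = 52.8 × 10⁶ BTU = 52,800,000 BTU
Gas: input = 52,800,000 / 0.78 = 67,692,308 BTU = 676.9 therm → 676.9 × £0.981 = £664.06
Heat pump: 52,800,000 BTU / 3412 = 15,470 kWh heat; / 3.8 = 4,072 kWh in → × £0.0969 = £394.61
Difference = |£664.06 − £394.61| = £269.45

£269.45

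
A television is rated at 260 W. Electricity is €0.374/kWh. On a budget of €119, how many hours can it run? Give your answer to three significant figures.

1220 h

Energy budget = €119 / €0.374 per kWh = 318.2 kWh = 318,182 Wh
Runtime = 318,182 Wh / 260 W = 1,224 h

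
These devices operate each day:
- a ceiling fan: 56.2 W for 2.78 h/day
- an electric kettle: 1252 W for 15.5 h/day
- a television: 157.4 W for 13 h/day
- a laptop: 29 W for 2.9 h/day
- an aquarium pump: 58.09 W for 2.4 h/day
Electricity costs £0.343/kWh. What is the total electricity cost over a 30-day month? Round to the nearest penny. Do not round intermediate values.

£224.65

ceiling fan: 56.2 W × 2.78 h × 30 d = 4,687 Wh = 4.687 kWh
electric kettle: 1252 W × 15.5 h × 30 d = 582,180 Wh = 582.2 kWh
television: 157.4 W × 13 h × 30 d = 61,386 Wh = 61.39 kWh
laptop: 29 W × 2.9 h × 30 d = 2,523 Wh = 2.523 kWh
aquarium pump: 58.09 W × 2.4 h × 30 d = 4,182 Wh = 4.182 kWh
Total energy = 4.687 + 582.2 + 61.39 + 2.523 + 4.182 = 655 kWh
Cost = 655 kWh × £0.343 = £224.65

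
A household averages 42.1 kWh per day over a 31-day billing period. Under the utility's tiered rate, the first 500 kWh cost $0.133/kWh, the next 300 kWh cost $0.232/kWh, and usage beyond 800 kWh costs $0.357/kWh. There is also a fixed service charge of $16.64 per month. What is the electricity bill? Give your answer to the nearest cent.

Usage = 42.1 kWh/day × 31 days = 1305.1 kWh
First 500 kWh × $0.133 = $66.50
Next 300 kWh × $0.232 = $69.60
Remaining 505.1 kWh × $0.357 = $180.32
Energy charge = $316.42; + service $16.64 = $333.06

$333.06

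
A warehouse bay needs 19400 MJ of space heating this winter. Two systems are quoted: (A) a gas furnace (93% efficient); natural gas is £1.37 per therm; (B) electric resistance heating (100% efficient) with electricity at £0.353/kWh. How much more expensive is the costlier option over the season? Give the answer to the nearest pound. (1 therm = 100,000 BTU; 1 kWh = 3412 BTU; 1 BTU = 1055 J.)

£1632

Heat load = 19400 MJ = 19,400,000,000 J / 1055 = 18,388,626 BTU
Gas: input = 18,388,626 / 0.93 = 19,772,716 BTU = 197.7 therm → 197.7 × £1.37 = £270.89
Electric: 18,388,626 BTU / 3412 = 5,389 kWh → × £0.353 = £1,902.46
Difference = |£270.89 − £1,902.46| = £1,631.57 ≈ £1632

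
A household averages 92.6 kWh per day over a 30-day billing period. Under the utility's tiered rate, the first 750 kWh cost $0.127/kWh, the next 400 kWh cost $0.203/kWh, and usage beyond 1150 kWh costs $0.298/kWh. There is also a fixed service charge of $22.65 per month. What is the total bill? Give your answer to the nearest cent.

Usage = 92.6 kWh/day × 30 days = 2778 kWh
First 750 kWh × $0.127 = $95.25
Next 400 kWh × $0.203 = $81.20
Remaining 1628 kWh × $0.298 = $485.14
Energy charge = $661.59; + service $22.65 = $684.24

$684.24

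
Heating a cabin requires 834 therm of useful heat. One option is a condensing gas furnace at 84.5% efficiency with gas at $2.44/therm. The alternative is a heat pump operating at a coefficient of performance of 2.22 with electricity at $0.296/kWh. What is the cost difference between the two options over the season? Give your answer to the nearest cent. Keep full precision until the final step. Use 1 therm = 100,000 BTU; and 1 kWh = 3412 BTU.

$850.85

Heat load = 834 therm × 100,000 = 83,400,000 BTU
Gas: input = 83,400,000 / 0.845 = 98,698,225 BTU = 987 therm → 987 × $2.44 = $2,408.24
Heat pump: 83,400,000 BTU / 3412 = 24,440 kWh heat; / 2.22 = 11,010 kWh in → × $0.296 = $3,259.09
Difference = |$2,408.24 − $3,259.09| = $850.85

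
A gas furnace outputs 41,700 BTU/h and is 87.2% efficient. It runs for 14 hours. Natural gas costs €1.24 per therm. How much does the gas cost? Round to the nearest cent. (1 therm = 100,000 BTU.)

€8.30

Heat delivered = 41,700 BTU/h × 14 h = 583,800 BTU
Gas input = 583,800 / 0.872 = 669,495 BTU
= 669,495 / 100,000 = 6.695 therm
Cost = 6.695 × €1.24/therm = €8.30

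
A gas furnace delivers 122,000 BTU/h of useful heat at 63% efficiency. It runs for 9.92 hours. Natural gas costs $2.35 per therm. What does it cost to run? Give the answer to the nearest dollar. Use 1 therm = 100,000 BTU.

$45

Heat delivered = 122,000 BTU/h × 9.92 h = 1,210,240 BTU
Gas input = 1,210,240 / 0.63 = 1,921,016 BTU
= 1,921,016 / 100,000 = 19.21 therm
Cost = 19.21 × $2.35/therm = $45.14 ≈ $45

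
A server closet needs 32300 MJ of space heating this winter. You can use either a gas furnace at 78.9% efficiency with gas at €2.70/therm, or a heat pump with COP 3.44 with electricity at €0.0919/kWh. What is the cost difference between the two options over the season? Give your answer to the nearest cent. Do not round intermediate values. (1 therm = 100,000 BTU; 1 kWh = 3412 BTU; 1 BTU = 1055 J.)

€807.98

Heat load = 32300 MJ = 32,300,000,000 J / 1055 = 30,616,114 BTU
Gas: input = 30,616,114 / 0.789 = 38,803,693 BTU = 388 therm → 388 × €2.70 = €1,047.70
Heat pump: 30,616,114 BTU / 3412 = 8,973 kWh heat; / 3.44 = 2,608 kWh in → × €0.0919 = €239.72
Difference = |€1,047.70 − €239.72| = €807.98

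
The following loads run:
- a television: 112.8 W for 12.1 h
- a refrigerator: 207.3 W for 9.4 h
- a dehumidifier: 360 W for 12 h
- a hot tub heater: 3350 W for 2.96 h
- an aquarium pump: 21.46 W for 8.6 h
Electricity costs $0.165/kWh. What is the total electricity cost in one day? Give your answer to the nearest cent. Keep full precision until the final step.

television: 112.8 W × 12.1 h = 1,365 Wh = 1.365 kWh
refrigerator: 207.3 W × 9.4 h = 1,949 Wh = 1.949 kWh
dehumidifier: 360 W × 12 h = 4,320 Wh = 4.32 kWh
hot tub heater: 3350 W × 2.96 h = 9,916 Wh = 9.916 kWh
aquarium pump: 21.46 W × 8.6 h = 185 Wh = 0.1846 kWh
Total energy = 1.365 + 1.949 + 4.32 + 9.916 + 0.1846 = 17.73 kWh
Cost = 17.73 kWh × $0.165 = $2.93

$2.93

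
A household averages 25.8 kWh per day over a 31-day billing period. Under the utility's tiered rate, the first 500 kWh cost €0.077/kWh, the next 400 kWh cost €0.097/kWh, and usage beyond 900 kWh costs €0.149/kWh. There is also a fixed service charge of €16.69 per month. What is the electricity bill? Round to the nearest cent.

€84.27

Usage = 25.8 kWh/day × 31 days = 799.8 kWh
First 500 kWh × €0.077 = €38.50
Next 299.8 kWh × €0.097 = €29.08
Remaining tier: 0 kWh (not reached)
Energy charge = €67.58; + service €16.69 = €84.27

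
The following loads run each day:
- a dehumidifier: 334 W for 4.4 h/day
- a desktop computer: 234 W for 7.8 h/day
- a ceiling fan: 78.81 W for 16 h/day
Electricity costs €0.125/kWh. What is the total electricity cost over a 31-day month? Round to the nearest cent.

€17.65

dehumidifier: 334 W × 4.4 h × 31 d = 45,558 Wh = 45.56 kWh
desktop computer: 234 W × 7.8 h × 31 d = 56,581 Wh = 56.58 kWh
ceiling fan: 78.81 W × 16 h × 31 d = 39,090 Wh = 39.09 kWh
Total energy = 45.56 + 56.58 + 39.09 = 141.2 kWh
Cost = 141.2 kWh × €0.125 = €17.65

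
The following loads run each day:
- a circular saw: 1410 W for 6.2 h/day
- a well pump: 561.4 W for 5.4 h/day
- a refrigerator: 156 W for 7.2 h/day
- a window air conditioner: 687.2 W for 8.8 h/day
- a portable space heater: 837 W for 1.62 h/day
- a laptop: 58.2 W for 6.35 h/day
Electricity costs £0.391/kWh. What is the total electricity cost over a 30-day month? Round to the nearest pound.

circular saw: 1410 W × 6.2 h × 30 d = 262,260 Wh = 262.3 kWh
well pump: 561.4 W × 5.4 h × 30 d = 90,947 Wh = 90.95 kWh
refrigerator: 156 W × 7.2 h × 30 d = 33,696 Wh = 33.7 kWh
window air conditioner: 687.2 W × 8.8 h × 30 d = 181,421 Wh = 181.4 kWh
portable space heater: 837 W × 1.62 h × 30 d = 40,678 Wh = 40.68 kWh
laptop: 58.2 W × 6.35 h × 30 d = 11,087 Wh = 11.09 kWh
Total energy = 262.3 + 90.95 + 33.7 + 181.4 + 40.68 + 11.09 = 620.1 kWh
Cost = 620.1 kWh × £0.391 = £242.45 ≈ £242

£242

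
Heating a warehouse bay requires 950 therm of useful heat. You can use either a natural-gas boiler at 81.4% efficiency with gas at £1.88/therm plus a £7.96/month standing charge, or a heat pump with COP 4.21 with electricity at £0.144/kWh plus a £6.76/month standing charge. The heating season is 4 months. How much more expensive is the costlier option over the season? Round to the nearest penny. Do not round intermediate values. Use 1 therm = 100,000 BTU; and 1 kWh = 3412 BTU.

Heat load = 950 therm × 100,000 = 95,000,000 BTU
Gas: input = 95,000,000 / 0.814 = 116,707,617 BTU = 1,167 therm → 1,167 × £1.88 = £2,194.10; + 4 × £7.96 standing = £2,225.94
Heat pump: 95,000,000 BTU / 3412 = 27,840 kWh heat; / 4.21 = 6,614 kWh in → × £0.144 = £952.35; + 4 × £6.76 standing = £979.39
Difference = |£2,225.94 − £979.39| = £1,246.56

£1246.56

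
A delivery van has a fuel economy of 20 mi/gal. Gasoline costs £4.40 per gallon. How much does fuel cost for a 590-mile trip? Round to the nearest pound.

Fuel = 590 mi / 20 mpg = 29.5 gal
Cost = 29.5 gal × £4.40/gal = £129.80 ≈ £130

£130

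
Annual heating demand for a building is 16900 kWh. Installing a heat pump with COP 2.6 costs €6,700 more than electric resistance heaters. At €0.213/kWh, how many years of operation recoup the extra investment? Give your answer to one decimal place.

3.0 years

Resistance: 16900 kWh × €0.213 = €3,599.70/yr
Heat pump: 16900 / 2.6 = 6500 kWh in → × €0.213 = €1,384.50/yr
Annual savings = €2,215.20
Payback = €6,700 / €2,215.20 = 3.02 years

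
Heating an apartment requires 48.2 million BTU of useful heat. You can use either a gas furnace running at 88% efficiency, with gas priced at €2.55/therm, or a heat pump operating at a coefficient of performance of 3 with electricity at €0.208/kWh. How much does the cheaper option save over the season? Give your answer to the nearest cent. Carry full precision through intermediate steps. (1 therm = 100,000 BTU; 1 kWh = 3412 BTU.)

€417.26

Heat load = 48.2 × 10⁶ BTU = 48,200,000 BTU
Gas: input = 48,200,000 / 0.880 = 54,772,727 BTU = 547.7 therm → 547.7 × €2.55 = €1,396.70
Heat pump: 48,200,000 BTU / 3412 = 14,130 kWh heat; / 3 = 4,709 kWh in → × €0.208 = €979.45
Difference = |€1,396.70 − €979.45| = €417.26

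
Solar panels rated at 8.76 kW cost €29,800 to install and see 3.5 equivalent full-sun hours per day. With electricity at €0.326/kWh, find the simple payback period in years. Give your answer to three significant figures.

Daily generation = 8.76 kW × 3.5 h = 30.66 kWh
Annual generation = 30.66 × 365 = 11191 kWh
Annual savings = 11191 × €0.326 = €3,648.23
Payback = €29,800 / €3,648.23 = 8.17 years

8.17 years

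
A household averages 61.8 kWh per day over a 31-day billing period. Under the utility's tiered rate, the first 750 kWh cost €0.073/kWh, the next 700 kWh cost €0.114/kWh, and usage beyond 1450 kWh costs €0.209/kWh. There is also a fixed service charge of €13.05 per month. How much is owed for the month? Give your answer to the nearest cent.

Usage = 61.8 kWh/day × 31 days = 1915.8 kWh
First 750 kWh × €0.073 = €54.75
Next 700 kWh × €0.114 = €79.80
Remaining 465.8 kWh × €0.209 = €97.35
Energy charge = €231.90; + service €13.05 = €244.95

€244.95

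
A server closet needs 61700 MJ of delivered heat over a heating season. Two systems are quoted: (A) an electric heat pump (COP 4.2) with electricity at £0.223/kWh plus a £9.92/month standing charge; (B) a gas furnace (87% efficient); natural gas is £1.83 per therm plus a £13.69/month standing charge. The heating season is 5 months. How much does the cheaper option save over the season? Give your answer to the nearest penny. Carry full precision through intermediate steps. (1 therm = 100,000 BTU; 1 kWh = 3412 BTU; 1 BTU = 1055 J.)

£338.94

Heat load = 61700 MJ = 61,700,000,000 J / 1055 = 58,483,412 BTU
Gas: input = 58,483,412 / 0.870 = 67,222,313 BTU = 672.2 therm → 672.2 × £1.83 = £1,230.17; + 5 × £13.69 standing = £1,298.62
Heat pump: 58,483,412 BTU / 3412 = 17,140 kWh heat; / 4.2 = 4,081 kWh in → × £0.223 = £910.08; + 5 × £9.92 standing = £959.68
Difference = |£1,298.62 − £959.68| = £338.94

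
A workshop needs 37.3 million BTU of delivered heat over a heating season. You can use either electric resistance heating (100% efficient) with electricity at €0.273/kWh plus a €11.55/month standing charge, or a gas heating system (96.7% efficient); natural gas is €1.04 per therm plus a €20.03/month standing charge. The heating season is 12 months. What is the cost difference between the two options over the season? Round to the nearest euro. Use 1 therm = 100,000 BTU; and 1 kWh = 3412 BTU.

Heat load = 37.3 × 10⁶ BTU = 37,300,000 BTU
Gas: input = 37,300,000 / 0.967 = 38,572,906 BTU = 385.7 therm → 385.7 × €1.04 = €401.16; + 12 × €20.03 standing = €641.52
Electric: 37,300,000 BTU / 3412 = 10,930 kWh → × €0.273 = €2,984.44; + 12 × €11.55 standing = €3,123.04
Difference = |€641.52 − €3,123.04| = €2,481.52 ≈ €2482

€2482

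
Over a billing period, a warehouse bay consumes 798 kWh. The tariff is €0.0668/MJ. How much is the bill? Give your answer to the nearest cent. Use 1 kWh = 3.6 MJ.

798 kWh × (3.6 MJ/kWh) = 2,873 MJ
Cost = 2,873 MJ × €0.0668/MJ = €191.90

€191.90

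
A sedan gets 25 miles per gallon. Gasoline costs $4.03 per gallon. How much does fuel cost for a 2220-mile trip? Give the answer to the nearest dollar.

$358

Fuel = 2220 mi / 25 mpg = 88.8 gal
Cost = 88.8 gal × $4.03/gal = $357.86 ≈ $358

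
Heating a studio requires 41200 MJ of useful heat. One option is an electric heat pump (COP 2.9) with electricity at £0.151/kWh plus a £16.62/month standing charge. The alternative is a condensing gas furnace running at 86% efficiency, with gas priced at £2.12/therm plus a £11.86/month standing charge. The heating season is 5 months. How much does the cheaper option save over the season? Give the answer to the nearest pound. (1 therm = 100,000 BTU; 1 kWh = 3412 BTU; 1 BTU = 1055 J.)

£343

Heat load = 41200 MJ = 41,200,000,000 J / 1055 = 39,052,133 BTU
Gas: input = 39,052,133 / 0.86 = 45,409,457 BTU = 454.1 therm → 454.1 × £2.12 = £962.68; + 5 × £11.86 standing = £1,021.98
Heat pump: 39,052,133 BTU / 3412 = 11,450 kWh heat; / 2.9 = 3,947 kWh in → × £0.151 = £595.96; + 5 × £16.62 standing = £679.06
Difference = |£1,021.98 − £679.06| = £342.92 ≈ £343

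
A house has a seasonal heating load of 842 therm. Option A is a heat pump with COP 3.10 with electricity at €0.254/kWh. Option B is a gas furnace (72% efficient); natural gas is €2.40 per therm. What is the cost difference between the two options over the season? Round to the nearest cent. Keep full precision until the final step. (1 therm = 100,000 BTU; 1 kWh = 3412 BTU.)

€784.69

Heat load = 842 therm × 100,000 = 84,200,000 BTU
Gas: input = 84,200,000 / 0.72 = 116,944,444 BTU = 1,169 therm → 1,169 × €2.40 = €2,806.67
Heat pump: 84,200,000 BTU / 3412 = 24,680 kWh heat; / 3.10 = 7,961 kWh in → × €0.254 = €2,021.97
Difference = |€2,806.67 − €2,021.97| = €784.69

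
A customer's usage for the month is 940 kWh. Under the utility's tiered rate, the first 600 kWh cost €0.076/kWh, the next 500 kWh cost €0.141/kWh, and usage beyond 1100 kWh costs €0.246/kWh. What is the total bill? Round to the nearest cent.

First 600 kWh × €0.076 = €45.60
Next 340 kWh × €0.141 = €47.94
Remaining tier: 0 kWh (not reached)
Total = €93.54

€93.54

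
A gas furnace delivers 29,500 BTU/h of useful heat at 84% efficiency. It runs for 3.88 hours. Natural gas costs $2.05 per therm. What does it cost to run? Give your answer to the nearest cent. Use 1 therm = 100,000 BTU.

Heat delivered = 29,500 BTU/h × 3.88 h = 114,460 BTU
Gas input = 114,460 / 0.84 = 136,262 BTU
= 136,262 / 100,000 = 1.363 therm
Cost = 1.363 × $2.05/therm = $2.79

$2.79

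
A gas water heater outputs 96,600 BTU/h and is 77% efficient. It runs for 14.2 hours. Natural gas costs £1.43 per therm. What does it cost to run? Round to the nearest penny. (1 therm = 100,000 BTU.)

£25.47

Heat delivered = 96,600 BTU/h × 14.2 h = 1,371,720 BTU
Gas input = 1,371,720 / 0.77 = 1,781,455 BTU
= 1,781,455 / 100,000 = 17.81 therm
Cost = 17.81 × £1.43/therm = £25.47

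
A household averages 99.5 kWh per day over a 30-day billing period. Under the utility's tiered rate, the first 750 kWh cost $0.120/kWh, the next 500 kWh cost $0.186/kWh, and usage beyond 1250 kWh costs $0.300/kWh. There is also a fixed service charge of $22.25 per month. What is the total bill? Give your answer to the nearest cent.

$725.75

Usage = 99.5 kWh/day × 30 days = 2985 kWh
First 750 kWh × $0.120 = $90.00
Next 500 kWh × $0.186 = $93.00
Remaining 1735 kWh × $0.300 = $520.50
Energy charge = $703.50; + service $22.25 = $725.75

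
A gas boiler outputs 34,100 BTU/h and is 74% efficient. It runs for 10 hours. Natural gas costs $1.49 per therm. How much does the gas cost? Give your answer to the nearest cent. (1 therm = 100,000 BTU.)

Heat delivered = 34,100 BTU/h × 10 h = 341,000 BTU
Gas input = 341,000 / 0.740 = 460,811 BTU
= 460,811 / 100,000 = 4.608 therm
Cost = 4.608 × $1.49/therm = $6.87

$6.87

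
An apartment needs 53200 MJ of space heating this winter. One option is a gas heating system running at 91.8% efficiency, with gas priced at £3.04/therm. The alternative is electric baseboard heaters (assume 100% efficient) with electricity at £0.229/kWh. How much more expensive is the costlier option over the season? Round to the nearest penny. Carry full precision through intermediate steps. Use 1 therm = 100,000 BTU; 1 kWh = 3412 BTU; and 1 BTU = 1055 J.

Heat load = 53200 MJ = 53,200,000,000 J / 1055 = 50,426,540 BTU
Gas: input = 50,426,540 / 0.918 = 54,930,872 BTU = 549.3 therm → 549.3 × £3.04 = £1,669.90
Electric: 50,426,540 BTU / 3412 = 14,780 kWh → × £0.229 = £3,384.43
Difference = |£1,669.90 − £3,384.43| = £1,714.53

£1714.53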